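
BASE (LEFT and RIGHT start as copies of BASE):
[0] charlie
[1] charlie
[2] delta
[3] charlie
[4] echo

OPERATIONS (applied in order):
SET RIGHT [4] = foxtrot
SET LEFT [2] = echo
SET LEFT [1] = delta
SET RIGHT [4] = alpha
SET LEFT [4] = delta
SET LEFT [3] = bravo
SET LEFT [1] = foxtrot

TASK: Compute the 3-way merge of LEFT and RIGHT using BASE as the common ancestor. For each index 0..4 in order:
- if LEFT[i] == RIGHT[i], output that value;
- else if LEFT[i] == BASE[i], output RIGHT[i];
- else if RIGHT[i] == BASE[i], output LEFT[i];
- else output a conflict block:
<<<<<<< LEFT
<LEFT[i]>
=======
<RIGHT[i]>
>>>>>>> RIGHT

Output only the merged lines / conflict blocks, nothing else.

Final LEFT:  [charlie, foxtrot, echo, bravo, delta]
Final RIGHT: [charlie, charlie, delta, charlie, alpha]
i=0: L=charlie R=charlie -> agree -> charlie
i=1: L=foxtrot, R=charlie=BASE -> take LEFT -> foxtrot
i=2: L=echo, R=delta=BASE -> take LEFT -> echo
i=3: L=bravo, R=charlie=BASE -> take LEFT -> bravo
i=4: BASE=echo L=delta R=alpha all differ -> CONFLICT

Answer: charlie
foxtrot
echo
bravo
<<<<<<< LEFT
delta
=======
alpha
>>>>>>> RIGHT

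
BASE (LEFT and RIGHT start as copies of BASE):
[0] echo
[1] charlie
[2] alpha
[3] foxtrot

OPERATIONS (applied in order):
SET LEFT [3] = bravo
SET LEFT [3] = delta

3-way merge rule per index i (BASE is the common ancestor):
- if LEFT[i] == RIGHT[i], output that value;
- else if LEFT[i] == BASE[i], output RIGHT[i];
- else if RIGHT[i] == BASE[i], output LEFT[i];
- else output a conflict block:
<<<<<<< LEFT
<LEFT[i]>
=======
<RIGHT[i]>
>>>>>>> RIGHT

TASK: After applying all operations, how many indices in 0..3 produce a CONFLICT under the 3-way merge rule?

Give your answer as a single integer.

Answer: 0

Derivation:
Final LEFT:  [echo, charlie, alpha, delta]
Final RIGHT: [echo, charlie, alpha, foxtrot]
i=0: L=echo R=echo -> agree -> echo
i=1: L=charlie R=charlie -> agree -> charlie
i=2: L=alpha R=alpha -> agree -> alpha
i=3: L=delta, R=foxtrot=BASE -> take LEFT -> delta
Conflict count: 0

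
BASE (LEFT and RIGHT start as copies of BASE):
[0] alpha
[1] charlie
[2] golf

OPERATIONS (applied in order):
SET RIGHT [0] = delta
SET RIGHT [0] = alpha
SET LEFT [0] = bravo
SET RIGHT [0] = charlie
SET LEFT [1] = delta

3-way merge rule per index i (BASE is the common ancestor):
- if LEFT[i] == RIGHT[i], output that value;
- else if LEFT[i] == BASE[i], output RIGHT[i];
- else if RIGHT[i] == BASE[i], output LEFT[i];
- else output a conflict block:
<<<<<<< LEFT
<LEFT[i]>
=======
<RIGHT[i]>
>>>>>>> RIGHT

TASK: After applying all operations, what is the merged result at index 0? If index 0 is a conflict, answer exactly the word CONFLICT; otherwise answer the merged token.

Answer: CONFLICT

Derivation:
Final LEFT:  [bravo, delta, golf]
Final RIGHT: [charlie, charlie, golf]
i=0: BASE=alpha L=bravo R=charlie all differ -> CONFLICT
i=1: L=delta, R=charlie=BASE -> take LEFT -> delta
i=2: L=golf R=golf -> agree -> golf
Index 0 -> CONFLICT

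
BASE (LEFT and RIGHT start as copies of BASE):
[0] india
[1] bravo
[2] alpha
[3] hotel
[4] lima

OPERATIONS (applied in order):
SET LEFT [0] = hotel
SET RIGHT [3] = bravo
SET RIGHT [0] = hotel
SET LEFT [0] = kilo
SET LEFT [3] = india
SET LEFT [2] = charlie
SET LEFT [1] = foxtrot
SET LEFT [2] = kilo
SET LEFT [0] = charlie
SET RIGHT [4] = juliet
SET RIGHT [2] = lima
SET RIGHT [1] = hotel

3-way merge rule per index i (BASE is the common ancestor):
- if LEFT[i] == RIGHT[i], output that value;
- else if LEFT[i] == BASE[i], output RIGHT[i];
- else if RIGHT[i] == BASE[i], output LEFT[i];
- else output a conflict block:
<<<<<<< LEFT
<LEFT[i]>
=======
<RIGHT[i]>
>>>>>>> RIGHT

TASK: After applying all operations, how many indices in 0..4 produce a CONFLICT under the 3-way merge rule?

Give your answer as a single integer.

Final LEFT:  [charlie, foxtrot, kilo, india, lima]
Final RIGHT: [hotel, hotel, lima, bravo, juliet]
i=0: BASE=india L=charlie R=hotel all differ -> CONFLICT
i=1: BASE=bravo L=foxtrot R=hotel all differ -> CONFLICT
i=2: BASE=alpha L=kilo R=lima all differ -> CONFLICT
i=3: BASE=hotel L=india R=bravo all differ -> CONFLICT
i=4: L=lima=BASE, R=juliet -> take RIGHT -> juliet
Conflict count: 4

Answer: 4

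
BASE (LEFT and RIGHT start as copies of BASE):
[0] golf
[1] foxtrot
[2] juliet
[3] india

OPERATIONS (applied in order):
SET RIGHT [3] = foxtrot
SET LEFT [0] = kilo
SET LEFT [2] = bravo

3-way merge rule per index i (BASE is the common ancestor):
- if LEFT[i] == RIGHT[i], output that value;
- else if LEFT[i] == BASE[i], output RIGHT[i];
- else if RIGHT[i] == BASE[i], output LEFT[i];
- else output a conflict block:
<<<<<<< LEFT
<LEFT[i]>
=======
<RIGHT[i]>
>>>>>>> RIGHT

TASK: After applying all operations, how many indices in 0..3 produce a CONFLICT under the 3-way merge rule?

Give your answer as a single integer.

Final LEFT:  [kilo, foxtrot, bravo, india]
Final RIGHT: [golf, foxtrot, juliet, foxtrot]
i=0: L=kilo, R=golf=BASE -> take LEFT -> kilo
i=1: L=foxtrot R=foxtrot -> agree -> foxtrot
i=2: L=bravo, R=juliet=BASE -> take LEFT -> bravo
i=3: L=india=BASE, R=foxtrot -> take RIGHT -> foxtrot
Conflict count: 0

Answer: 0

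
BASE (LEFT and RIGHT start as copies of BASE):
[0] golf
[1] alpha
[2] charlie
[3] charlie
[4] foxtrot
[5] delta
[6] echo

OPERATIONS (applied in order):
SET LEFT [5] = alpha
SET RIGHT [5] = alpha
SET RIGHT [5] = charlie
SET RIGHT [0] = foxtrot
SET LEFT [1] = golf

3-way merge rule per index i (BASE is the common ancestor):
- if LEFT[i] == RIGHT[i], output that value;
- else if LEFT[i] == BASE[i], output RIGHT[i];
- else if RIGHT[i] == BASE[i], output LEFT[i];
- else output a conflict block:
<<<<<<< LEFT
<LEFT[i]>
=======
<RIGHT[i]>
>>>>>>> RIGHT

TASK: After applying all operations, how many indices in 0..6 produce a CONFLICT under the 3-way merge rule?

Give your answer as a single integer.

Final LEFT:  [golf, golf, charlie, charlie, foxtrot, alpha, echo]
Final RIGHT: [foxtrot, alpha, charlie, charlie, foxtrot, charlie, echo]
i=0: L=golf=BASE, R=foxtrot -> take RIGHT -> foxtrot
i=1: L=golf, R=alpha=BASE -> take LEFT -> golf
i=2: L=charlie R=charlie -> agree -> charlie
i=3: L=charlie R=charlie -> agree -> charlie
i=4: L=foxtrot R=foxtrot -> agree -> foxtrot
i=5: BASE=delta L=alpha R=charlie all differ -> CONFLICT
i=6: L=echo R=echo -> agree -> echo
Conflict count: 1

Answer: 1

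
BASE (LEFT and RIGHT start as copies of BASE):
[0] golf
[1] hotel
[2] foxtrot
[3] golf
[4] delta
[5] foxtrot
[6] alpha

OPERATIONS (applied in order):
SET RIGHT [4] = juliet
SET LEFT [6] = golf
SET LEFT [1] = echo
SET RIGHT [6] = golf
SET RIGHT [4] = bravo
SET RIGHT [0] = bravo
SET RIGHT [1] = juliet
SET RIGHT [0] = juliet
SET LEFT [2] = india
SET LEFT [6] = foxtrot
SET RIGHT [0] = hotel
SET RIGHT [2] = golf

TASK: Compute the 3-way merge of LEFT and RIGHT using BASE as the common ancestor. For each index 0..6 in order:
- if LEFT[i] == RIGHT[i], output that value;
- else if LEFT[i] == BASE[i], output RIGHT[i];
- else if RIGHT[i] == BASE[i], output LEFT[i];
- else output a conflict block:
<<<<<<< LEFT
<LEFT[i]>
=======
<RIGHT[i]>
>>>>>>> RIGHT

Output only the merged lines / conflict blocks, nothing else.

Final LEFT:  [golf, echo, india, golf, delta, foxtrot, foxtrot]
Final RIGHT: [hotel, juliet, golf, golf, bravo, foxtrot, golf]
i=0: L=golf=BASE, R=hotel -> take RIGHT -> hotel
i=1: BASE=hotel L=echo R=juliet all differ -> CONFLICT
i=2: BASE=foxtrot L=india R=golf all differ -> CONFLICT
i=3: L=golf R=golf -> agree -> golf
i=4: L=delta=BASE, R=bravo -> take RIGHT -> bravo
i=5: L=foxtrot R=foxtrot -> agree -> foxtrot
i=6: BASE=alpha L=foxtrot R=golf all differ -> CONFLICT

Answer: hotel
<<<<<<< LEFT
echo
=======
juliet
>>>>>>> RIGHT
<<<<<<< LEFT
india
=======
golf
>>>>>>> RIGHT
golf
bravo
foxtrot
<<<<<<< LEFT
foxtrot
=======
golf
>>>>>>> RIGHT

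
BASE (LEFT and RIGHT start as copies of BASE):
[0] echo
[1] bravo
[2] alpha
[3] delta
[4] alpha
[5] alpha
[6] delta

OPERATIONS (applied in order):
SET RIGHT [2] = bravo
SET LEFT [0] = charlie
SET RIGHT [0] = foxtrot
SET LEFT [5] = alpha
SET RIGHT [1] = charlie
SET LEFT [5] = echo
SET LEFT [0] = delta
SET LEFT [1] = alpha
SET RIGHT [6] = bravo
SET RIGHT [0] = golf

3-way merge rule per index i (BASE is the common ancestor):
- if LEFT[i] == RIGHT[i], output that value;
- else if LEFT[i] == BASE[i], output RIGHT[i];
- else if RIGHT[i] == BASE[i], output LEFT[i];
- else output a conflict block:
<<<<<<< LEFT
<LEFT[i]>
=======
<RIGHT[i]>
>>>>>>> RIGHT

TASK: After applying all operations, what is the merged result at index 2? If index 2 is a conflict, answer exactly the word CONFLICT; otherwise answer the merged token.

Answer: bravo

Derivation:
Final LEFT:  [delta, alpha, alpha, delta, alpha, echo, delta]
Final RIGHT: [golf, charlie, bravo, delta, alpha, alpha, bravo]
i=0: BASE=echo L=delta R=golf all differ -> CONFLICT
i=1: BASE=bravo L=alpha R=charlie all differ -> CONFLICT
i=2: L=alpha=BASE, R=bravo -> take RIGHT -> bravo
i=3: L=delta R=delta -> agree -> delta
i=4: L=alpha R=alpha -> agree -> alpha
i=5: L=echo, R=alpha=BASE -> take LEFT -> echo
i=6: L=delta=BASE, R=bravo -> take RIGHT -> bravo
Index 2 -> bravo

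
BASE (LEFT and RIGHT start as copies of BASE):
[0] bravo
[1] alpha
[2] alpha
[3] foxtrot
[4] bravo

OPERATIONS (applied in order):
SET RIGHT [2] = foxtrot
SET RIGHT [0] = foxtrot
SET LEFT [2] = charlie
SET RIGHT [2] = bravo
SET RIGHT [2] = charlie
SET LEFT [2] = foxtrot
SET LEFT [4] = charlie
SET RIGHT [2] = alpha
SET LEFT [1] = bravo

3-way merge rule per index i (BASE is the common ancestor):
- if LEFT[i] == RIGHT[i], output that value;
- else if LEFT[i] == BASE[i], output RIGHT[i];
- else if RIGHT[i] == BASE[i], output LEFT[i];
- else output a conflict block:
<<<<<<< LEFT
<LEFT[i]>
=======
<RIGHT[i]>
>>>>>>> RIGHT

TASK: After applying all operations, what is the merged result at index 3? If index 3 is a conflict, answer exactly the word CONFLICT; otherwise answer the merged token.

Final LEFT:  [bravo, bravo, foxtrot, foxtrot, charlie]
Final RIGHT: [foxtrot, alpha, alpha, foxtrot, bravo]
i=0: L=bravo=BASE, R=foxtrot -> take RIGHT -> foxtrot
i=1: L=bravo, R=alpha=BASE -> take LEFT -> bravo
i=2: L=foxtrot, R=alpha=BASE -> take LEFT -> foxtrot
i=3: L=foxtrot R=foxtrot -> agree -> foxtrot
i=4: L=charlie, R=bravo=BASE -> take LEFT -> charlie
Index 3 -> foxtrot

Answer: foxtrot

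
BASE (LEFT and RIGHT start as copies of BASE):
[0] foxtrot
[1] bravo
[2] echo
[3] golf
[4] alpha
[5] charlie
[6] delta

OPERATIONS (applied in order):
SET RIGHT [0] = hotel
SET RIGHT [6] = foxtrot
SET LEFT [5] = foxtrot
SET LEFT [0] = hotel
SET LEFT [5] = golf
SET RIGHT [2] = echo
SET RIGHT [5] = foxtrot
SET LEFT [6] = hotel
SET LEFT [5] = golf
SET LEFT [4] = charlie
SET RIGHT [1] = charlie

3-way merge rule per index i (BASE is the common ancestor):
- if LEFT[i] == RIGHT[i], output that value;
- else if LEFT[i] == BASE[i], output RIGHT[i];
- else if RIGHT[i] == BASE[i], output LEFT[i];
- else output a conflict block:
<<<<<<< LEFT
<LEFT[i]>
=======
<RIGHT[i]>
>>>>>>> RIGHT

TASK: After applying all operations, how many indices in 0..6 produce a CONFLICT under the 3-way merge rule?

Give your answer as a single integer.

Answer: 2

Derivation:
Final LEFT:  [hotel, bravo, echo, golf, charlie, golf, hotel]
Final RIGHT: [hotel, charlie, echo, golf, alpha, foxtrot, foxtrot]
i=0: L=hotel R=hotel -> agree -> hotel
i=1: L=bravo=BASE, R=charlie -> take RIGHT -> charlie
i=2: L=echo R=echo -> agree -> echo
i=3: L=golf R=golf -> agree -> golf
i=4: L=charlie, R=alpha=BASE -> take LEFT -> charlie
i=5: BASE=charlie L=golf R=foxtrot all differ -> CONFLICT
i=6: BASE=delta L=hotel R=foxtrot all differ -> CONFLICT
Conflict count: 2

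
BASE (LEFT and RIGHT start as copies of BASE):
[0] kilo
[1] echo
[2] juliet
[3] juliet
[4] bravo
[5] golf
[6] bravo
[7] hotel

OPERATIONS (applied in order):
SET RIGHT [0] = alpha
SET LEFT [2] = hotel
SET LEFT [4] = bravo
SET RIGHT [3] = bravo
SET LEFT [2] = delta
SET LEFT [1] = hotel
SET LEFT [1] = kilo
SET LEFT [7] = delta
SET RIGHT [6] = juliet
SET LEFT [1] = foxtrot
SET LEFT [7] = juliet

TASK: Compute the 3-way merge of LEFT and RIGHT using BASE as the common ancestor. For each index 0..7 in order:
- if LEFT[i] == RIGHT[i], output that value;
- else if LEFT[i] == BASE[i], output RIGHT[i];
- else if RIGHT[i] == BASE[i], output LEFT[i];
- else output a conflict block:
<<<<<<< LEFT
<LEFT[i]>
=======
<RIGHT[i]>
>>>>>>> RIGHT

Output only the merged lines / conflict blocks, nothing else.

Answer: alpha
foxtrot
delta
bravo
bravo
golf
juliet
juliet

Derivation:
Final LEFT:  [kilo, foxtrot, delta, juliet, bravo, golf, bravo, juliet]
Final RIGHT: [alpha, echo, juliet, bravo, bravo, golf, juliet, hotel]
i=0: L=kilo=BASE, R=alpha -> take RIGHT -> alpha
i=1: L=foxtrot, R=echo=BASE -> take LEFT -> foxtrot
i=2: L=delta, R=juliet=BASE -> take LEFT -> delta
i=3: L=juliet=BASE, R=bravo -> take RIGHT -> bravo
i=4: L=bravo R=bravo -> agree -> bravo
i=5: L=golf R=golf -> agree -> golf
i=6: L=bravo=BASE, R=juliet -> take RIGHT -> juliet
i=7: L=juliet, R=hotel=BASE -> take LEFT -> juliet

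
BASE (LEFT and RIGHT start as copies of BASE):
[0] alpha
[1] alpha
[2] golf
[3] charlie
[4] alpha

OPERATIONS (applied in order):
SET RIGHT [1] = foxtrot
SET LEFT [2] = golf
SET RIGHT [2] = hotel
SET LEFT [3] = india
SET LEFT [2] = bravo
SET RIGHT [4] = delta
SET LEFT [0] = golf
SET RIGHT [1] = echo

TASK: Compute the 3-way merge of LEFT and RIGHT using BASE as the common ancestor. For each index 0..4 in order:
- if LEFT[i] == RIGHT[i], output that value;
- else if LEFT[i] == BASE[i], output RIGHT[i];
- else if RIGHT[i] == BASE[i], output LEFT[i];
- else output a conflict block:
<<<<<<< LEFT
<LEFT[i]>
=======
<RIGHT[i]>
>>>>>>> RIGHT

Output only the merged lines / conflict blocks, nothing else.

Answer: golf
echo
<<<<<<< LEFT
bravo
=======
hotel
>>>>>>> RIGHT
india
delta

Derivation:
Final LEFT:  [golf, alpha, bravo, india, alpha]
Final RIGHT: [alpha, echo, hotel, charlie, delta]
i=0: L=golf, R=alpha=BASE -> take LEFT -> golf
i=1: L=alpha=BASE, R=echo -> take RIGHT -> echo
i=2: BASE=golf L=bravo R=hotel all differ -> CONFLICT
i=3: L=india, R=charlie=BASE -> take LEFT -> india
i=4: L=alpha=BASE, R=delta -> take RIGHT -> delta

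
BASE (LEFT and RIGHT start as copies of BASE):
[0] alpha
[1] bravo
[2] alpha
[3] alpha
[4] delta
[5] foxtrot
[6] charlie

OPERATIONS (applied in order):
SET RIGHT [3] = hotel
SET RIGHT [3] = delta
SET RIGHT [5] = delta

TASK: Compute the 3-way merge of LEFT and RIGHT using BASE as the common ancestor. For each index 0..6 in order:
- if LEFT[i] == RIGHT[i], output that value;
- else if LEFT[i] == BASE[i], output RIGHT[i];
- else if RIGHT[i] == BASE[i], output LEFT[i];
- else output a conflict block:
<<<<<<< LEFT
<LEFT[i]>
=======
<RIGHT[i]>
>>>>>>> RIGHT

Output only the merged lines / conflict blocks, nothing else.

Final LEFT:  [alpha, bravo, alpha, alpha, delta, foxtrot, charlie]
Final RIGHT: [alpha, bravo, alpha, delta, delta, delta, charlie]
i=0: L=alpha R=alpha -> agree -> alpha
i=1: L=bravo R=bravo -> agree -> bravo
i=2: L=alpha R=alpha -> agree -> alpha
i=3: L=alpha=BASE, R=delta -> take RIGHT -> delta
i=4: L=delta R=delta -> agree -> delta
i=5: L=foxtrot=BASE, R=delta -> take RIGHT -> delta
i=6: L=charlie R=charlie -> agree -> charlie

Answer: alpha
bravo
alpha
delta
delta
delta
charlie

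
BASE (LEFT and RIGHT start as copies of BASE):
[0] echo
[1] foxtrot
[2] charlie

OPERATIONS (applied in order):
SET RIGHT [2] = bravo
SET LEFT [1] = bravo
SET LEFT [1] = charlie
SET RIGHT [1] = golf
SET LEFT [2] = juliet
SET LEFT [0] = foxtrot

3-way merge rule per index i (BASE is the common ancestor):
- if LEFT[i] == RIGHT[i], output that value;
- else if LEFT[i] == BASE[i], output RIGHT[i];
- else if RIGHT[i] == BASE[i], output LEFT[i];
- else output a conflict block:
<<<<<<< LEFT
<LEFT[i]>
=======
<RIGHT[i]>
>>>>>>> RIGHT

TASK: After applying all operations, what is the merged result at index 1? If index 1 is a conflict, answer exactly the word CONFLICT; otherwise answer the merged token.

Answer: CONFLICT

Derivation:
Final LEFT:  [foxtrot, charlie, juliet]
Final RIGHT: [echo, golf, bravo]
i=0: L=foxtrot, R=echo=BASE -> take LEFT -> foxtrot
i=1: BASE=foxtrot L=charlie R=golf all differ -> CONFLICT
i=2: BASE=charlie L=juliet R=bravo all differ -> CONFLICT
Index 1 -> CONFLICT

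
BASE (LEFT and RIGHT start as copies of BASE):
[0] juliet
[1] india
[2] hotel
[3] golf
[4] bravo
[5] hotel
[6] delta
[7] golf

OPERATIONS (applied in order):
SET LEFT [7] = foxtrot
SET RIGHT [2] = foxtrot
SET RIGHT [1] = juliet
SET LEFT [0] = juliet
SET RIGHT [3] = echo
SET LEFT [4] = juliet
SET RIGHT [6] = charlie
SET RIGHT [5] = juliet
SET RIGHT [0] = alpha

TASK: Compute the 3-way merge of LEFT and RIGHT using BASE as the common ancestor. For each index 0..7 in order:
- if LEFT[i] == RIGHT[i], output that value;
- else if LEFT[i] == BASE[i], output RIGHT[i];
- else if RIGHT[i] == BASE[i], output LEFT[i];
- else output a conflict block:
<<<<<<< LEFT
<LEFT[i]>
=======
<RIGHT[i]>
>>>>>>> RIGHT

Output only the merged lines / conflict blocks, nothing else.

Answer: alpha
juliet
foxtrot
echo
juliet
juliet
charlie
foxtrot

Derivation:
Final LEFT:  [juliet, india, hotel, golf, juliet, hotel, delta, foxtrot]
Final RIGHT: [alpha, juliet, foxtrot, echo, bravo, juliet, charlie, golf]
i=0: L=juliet=BASE, R=alpha -> take RIGHT -> alpha
i=1: L=india=BASE, R=juliet -> take RIGHT -> juliet
i=2: L=hotel=BASE, R=foxtrot -> take RIGHT -> foxtrot
i=3: L=golf=BASE, R=echo -> take RIGHT -> echo
i=4: L=juliet, R=bravo=BASE -> take LEFT -> juliet
i=5: L=hotel=BASE, R=juliet -> take RIGHT -> juliet
i=6: L=delta=BASE, R=charlie -> take RIGHT -> charlie
i=7: L=foxtrot, R=golf=BASE -> take LEFT -> foxtrot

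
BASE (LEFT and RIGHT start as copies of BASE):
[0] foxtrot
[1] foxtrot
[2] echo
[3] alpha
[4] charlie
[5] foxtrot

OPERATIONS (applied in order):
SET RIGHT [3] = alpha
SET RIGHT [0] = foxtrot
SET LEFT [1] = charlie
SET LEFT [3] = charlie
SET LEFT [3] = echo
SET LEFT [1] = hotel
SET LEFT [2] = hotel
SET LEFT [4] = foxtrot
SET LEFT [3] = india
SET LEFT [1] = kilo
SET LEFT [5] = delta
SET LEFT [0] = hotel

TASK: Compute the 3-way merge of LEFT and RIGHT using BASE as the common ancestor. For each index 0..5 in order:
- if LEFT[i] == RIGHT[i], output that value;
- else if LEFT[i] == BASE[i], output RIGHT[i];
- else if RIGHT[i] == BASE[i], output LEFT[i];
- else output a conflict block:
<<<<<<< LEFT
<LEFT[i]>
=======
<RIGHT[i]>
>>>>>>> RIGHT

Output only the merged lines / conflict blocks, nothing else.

Answer: hotel
kilo
hotel
india
foxtrot
delta

Derivation:
Final LEFT:  [hotel, kilo, hotel, india, foxtrot, delta]
Final RIGHT: [foxtrot, foxtrot, echo, alpha, charlie, foxtrot]
i=0: L=hotel, R=foxtrot=BASE -> take LEFT -> hotel
i=1: L=kilo, R=foxtrot=BASE -> take LEFT -> kilo
i=2: L=hotel, R=echo=BASE -> take LEFT -> hotel
i=3: L=india, R=alpha=BASE -> take LEFT -> india
i=4: L=foxtrot, R=charlie=BASE -> take LEFT -> foxtrot
i=5: L=delta, R=foxtrot=BASE -> take LEFT -> delta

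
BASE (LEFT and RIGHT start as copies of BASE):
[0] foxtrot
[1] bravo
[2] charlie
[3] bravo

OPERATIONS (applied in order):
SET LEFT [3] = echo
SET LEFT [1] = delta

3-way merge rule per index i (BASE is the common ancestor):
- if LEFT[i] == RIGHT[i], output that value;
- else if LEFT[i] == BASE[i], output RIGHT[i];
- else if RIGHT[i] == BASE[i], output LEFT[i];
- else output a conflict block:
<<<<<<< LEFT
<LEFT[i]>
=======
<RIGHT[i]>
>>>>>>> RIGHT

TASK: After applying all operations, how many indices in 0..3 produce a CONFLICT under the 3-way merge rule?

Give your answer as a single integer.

Answer: 0

Derivation:
Final LEFT:  [foxtrot, delta, charlie, echo]
Final RIGHT: [foxtrot, bravo, charlie, bravo]
i=0: L=foxtrot R=foxtrot -> agree -> foxtrot
i=1: L=delta, R=bravo=BASE -> take LEFT -> delta
i=2: L=charlie R=charlie -> agree -> charlie
i=3: L=echo, R=bravo=BASE -> take LEFT -> echo
Conflict count: 0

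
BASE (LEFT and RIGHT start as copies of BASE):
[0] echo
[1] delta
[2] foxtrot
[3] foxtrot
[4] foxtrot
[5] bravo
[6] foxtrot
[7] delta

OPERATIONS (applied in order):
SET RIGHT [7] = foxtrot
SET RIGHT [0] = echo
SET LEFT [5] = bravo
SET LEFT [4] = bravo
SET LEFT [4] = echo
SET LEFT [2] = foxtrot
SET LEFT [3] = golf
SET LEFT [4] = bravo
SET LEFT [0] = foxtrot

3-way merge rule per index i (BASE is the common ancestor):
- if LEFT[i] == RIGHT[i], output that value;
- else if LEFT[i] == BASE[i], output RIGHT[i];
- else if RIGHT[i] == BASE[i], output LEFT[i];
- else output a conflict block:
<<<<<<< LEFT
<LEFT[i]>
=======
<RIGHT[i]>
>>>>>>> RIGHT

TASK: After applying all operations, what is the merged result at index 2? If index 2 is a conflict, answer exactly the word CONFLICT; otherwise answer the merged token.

Answer: foxtrot

Derivation:
Final LEFT:  [foxtrot, delta, foxtrot, golf, bravo, bravo, foxtrot, delta]
Final RIGHT: [echo, delta, foxtrot, foxtrot, foxtrot, bravo, foxtrot, foxtrot]
i=0: L=foxtrot, R=echo=BASE -> take LEFT -> foxtrot
i=1: L=delta R=delta -> agree -> delta
i=2: L=foxtrot R=foxtrot -> agree -> foxtrot
i=3: L=golf, R=foxtrot=BASE -> take LEFT -> golf
i=4: L=bravo, R=foxtrot=BASE -> take LEFT -> bravo
i=5: L=bravo R=bravo -> agree -> bravo
i=6: L=foxtrot R=foxtrot -> agree -> foxtrot
i=7: L=delta=BASE, R=foxtrot -> take RIGHT -> foxtrot
Index 2 -> foxtrot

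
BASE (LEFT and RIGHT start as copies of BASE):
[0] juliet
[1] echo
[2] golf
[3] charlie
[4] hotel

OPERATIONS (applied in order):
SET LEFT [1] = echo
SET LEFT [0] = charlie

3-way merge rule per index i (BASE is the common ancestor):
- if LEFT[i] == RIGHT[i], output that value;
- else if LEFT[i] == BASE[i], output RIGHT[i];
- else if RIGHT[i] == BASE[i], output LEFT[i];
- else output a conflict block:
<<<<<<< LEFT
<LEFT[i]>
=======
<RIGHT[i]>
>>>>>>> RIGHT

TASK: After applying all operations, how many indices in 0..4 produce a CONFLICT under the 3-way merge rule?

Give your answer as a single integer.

Answer: 0

Derivation:
Final LEFT:  [charlie, echo, golf, charlie, hotel]
Final RIGHT: [juliet, echo, golf, charlie, hotel]
i=0: L=charlie, R=juliet=BASE -> take LEFT -> charlie
i=1: L=echo R=echo -> agree -> echo
i=2: L=golf R=golf -> agree -> golf
i=3: L=charlie R=charlie -> agree -> charlie
i=4: L=hotel R=hotel -> agree -> hotel
Conflict count: 0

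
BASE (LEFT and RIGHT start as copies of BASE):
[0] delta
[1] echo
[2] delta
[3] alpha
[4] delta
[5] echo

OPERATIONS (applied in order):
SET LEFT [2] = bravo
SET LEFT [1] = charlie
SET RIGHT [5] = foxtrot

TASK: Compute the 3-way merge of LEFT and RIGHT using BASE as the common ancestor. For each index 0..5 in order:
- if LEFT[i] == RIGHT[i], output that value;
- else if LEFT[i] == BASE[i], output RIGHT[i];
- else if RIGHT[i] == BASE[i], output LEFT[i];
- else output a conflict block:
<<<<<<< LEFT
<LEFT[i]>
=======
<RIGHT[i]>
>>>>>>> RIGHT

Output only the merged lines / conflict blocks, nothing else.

Final LEFT:  [delta, charlie, bravo, alpha, delta, echo]
Final RIGHT: [delta, echo, delta, alpha, delta, foxtrot]
i=0: L=delta R=delta -> agree -> delta
i=1: L=charlie, R=echo=BASE -> take LEFT -> charlie
i=2: L=bravo, R=delta=BASE -> take LEFT -> bravo
i=3: L=alpha R=alpha -> agree -> alpha
i=4: L=delta R=delta -> agree -> delta
i=5: L=echo=BASE, R=foxtrot -> take RIGHT -> foxtrot

Answer: delta
charlie
bravo
alpha
delta
foxtrot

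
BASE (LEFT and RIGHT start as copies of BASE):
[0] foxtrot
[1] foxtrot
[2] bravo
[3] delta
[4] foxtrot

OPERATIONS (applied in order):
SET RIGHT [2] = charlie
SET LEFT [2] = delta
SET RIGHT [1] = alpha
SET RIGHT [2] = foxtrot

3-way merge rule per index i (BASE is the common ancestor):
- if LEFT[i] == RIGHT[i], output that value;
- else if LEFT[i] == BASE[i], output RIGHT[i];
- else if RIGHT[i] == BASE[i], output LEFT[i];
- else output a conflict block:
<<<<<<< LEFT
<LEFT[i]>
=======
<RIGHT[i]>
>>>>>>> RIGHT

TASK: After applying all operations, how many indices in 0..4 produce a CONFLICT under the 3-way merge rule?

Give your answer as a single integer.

Final LEFT:  [foxtrot, foxtrot, delta, delta, foxtrot]
Final RIGHT: [foxtrot, alpha, foxtrot, delta, foxtrot]
i=0: L=foxtrot R=foxtrot -> agree -> foxtrot
i=1: L=foxtrot=BASE, R=alpha -> take RIGHT -> alpha
i=2: BASE=bravo L=delta R=foxtrot all differ -> CONFLICT
i=3: L=delta R=delta -> agree -> delta
i=4: L=foxtrot R=foxtrot -> agree -> foxtrot
Conflict count: 1

Answer: 1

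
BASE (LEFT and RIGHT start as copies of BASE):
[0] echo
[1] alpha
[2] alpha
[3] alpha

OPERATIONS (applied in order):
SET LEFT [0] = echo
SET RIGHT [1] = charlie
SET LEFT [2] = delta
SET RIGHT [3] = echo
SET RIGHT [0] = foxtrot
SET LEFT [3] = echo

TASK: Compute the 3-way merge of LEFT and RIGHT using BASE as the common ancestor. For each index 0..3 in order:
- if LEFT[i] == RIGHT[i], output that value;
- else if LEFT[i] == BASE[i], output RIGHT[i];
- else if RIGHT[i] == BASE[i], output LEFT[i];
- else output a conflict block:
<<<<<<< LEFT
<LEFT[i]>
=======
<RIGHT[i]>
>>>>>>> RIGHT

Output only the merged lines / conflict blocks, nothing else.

Answer: foxtrot
charlie
delta
echo

Derivation:
Final LEFT:  [echo, alpha, delta, echo]
Final RIGHT: [foxtrot, charlie, alpha, echo]
i=0: L=echo=BASE, R=foxtrot -> take RIGHT -> foxtrot
i=1: L=alpha=BASE, R=charlie -> take RIGHT -> charlie
i=2: L=delta, R=alpha=BASE -> take LEFT -> delta
i=3: L=echo R=echo -> agree -> echo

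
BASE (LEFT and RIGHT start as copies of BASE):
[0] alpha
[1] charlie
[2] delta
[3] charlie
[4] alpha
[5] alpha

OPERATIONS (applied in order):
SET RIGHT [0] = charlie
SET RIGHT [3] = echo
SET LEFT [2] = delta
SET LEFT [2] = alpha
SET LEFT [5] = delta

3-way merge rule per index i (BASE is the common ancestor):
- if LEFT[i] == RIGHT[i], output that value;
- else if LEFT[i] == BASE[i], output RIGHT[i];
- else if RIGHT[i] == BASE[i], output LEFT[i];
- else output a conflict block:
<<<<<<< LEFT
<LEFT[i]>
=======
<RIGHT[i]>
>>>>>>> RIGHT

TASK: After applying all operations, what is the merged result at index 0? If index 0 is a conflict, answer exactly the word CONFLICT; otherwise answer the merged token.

Final LEFT:  [alpha, charlie, alpha, charlie, alpha, delta]
Final RIGHT: [charlie, charlie, delta, echo, alpha, alpha]
i=0: L=alpha=BASE, R=charlie -> take RIGHT -> charlie
i=1: L=charlie R=charlie -> agree -> charlie
i=2: L=alpha, R=delta=BASE -> take LEFT -> alpha
i=3: L=charlie=BASE, R=echo -> take RIGHT -> echo
i=4: L=alpha R=alpha -> agree -> alpha
i=5: L=delta, R=alpha=BASE -> take LEFT -> delta
Index 0 -> charlie

Answer: charlie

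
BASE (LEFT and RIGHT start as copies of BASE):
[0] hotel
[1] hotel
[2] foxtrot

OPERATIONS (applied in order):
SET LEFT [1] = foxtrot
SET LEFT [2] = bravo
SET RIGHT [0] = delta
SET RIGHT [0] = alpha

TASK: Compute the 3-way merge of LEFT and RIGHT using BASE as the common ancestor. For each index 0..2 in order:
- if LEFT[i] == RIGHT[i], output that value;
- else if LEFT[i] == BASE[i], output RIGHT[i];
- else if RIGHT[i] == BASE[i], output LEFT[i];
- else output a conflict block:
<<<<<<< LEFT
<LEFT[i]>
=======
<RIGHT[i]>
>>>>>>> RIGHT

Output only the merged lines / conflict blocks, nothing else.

Final LEFT:  [hotel, foxtrot, bravo]
Final RIGHT: [alpha, hotel, foxtrot]
i=0: L=hotel=BASE, R=alpha -> take RIGHT -> alpha
i=1: L=foxtrot, R=hotel=BASE -> take LEFT -> foxtrot
i=2: L=bravo, R=foxtrot=BASE -> take LEFT -> bravo

Answer: alpha
foxtrot
bravo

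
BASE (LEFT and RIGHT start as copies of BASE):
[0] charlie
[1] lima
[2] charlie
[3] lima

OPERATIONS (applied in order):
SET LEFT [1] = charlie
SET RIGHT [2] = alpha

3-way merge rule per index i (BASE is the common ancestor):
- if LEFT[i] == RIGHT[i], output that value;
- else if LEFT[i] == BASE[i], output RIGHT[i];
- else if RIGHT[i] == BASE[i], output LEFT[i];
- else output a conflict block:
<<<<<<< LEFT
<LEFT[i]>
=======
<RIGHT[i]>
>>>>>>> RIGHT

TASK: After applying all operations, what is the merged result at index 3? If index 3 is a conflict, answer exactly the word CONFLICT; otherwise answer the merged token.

Answer: lima

Derivation:
Final LEFT:  [charlie, charlie, charlie, lima]
Final RIGHT: [charlie, lima, alpha, lima]
i=0: L=charlie R=charlie -> agree -> charlie
i=1: L=charlie, R=lima=BASE -> take LEFT -> charlie
i=2: L=charlie=BASE, R=alpha -> take RIGHT -> alpha
i=3: L=lima R=lima -> agree -> lima
Index 3 -> lima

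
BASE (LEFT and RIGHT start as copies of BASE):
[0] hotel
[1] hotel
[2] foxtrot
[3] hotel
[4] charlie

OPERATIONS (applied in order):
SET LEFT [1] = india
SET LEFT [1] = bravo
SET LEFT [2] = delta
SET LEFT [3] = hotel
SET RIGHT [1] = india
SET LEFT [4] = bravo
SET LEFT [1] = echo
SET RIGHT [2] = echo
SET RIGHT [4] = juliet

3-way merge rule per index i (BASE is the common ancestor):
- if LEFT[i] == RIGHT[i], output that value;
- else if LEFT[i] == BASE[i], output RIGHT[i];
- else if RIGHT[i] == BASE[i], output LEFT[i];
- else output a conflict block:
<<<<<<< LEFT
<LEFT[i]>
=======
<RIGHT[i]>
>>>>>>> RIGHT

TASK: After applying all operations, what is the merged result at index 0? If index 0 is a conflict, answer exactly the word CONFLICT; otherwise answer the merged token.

Answer: hotel

Derivation:
Final LEFT:  [hotel, echo, delta, hotel, bravo]
Final RIGHT: [hotel, india, echo, hotel, juliet]
i=0: L=hotel R=hotel -> agree -> hotel
i=1: BASE=hotel L=echo R=india all differ -> CONFLICT
i=2: BASE=foxtrot L=delta R=echo all differ -> CONFLICT
i=3: L=hotel R=hotel -> agree -> hotel
i=4: BASE=charlie L=bravo R=juliet all differ -> CONFLICT
Index 0 -> hotel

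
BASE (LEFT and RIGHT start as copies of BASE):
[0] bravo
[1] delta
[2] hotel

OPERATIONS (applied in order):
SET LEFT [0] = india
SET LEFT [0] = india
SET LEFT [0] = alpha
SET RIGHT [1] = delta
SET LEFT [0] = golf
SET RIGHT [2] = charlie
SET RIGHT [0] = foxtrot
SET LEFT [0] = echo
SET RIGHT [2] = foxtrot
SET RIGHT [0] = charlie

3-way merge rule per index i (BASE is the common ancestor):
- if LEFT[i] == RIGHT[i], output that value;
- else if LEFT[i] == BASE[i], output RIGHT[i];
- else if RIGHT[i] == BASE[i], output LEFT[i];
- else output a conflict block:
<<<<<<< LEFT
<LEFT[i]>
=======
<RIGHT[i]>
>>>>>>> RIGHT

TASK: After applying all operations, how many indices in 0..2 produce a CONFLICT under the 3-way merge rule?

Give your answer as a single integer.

Answer: 1

Derivation:
Final LEFT:  [echo, delta, hotel]
Final RIGHT: [charlie, delta, foxtrot]
i=0: BASE=bravo L=echo R=charlie all differ -> CONFLICT
i=1: L=delta R=delta -> agree -> delta
i=2: L=hotel=BASE, R=foxtrot -> take RIGHT -> foxtrot
Conflict count: 1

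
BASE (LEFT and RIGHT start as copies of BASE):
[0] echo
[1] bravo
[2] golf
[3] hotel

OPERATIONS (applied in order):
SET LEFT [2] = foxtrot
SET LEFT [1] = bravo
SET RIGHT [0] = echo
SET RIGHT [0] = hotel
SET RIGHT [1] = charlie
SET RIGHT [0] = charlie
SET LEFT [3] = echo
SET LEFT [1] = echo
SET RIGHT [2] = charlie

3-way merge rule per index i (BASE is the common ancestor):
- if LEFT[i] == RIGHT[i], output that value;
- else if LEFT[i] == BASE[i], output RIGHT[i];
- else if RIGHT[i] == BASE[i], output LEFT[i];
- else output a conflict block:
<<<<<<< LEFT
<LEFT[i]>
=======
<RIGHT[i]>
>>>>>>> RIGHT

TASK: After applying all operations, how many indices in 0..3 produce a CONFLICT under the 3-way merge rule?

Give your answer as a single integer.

Final LEFT:  [echo, echo, foxtrot, echo]
Final RIGHT: [charlie, charlie, charlie, hotel]
i=0: L=echo=BASE, R=charlie -> take RIGHT -> charlie
i=1: BASE=bravo L=echo R=charlie all differ -> CONFLICT
i=2: BASE=golf L=foxtrot R=charlie all differ -> CONFLICT
i=3: L=echo, R=hotel=BASE -> take LEFT -> echo
Conflict count: 2

Answer: 2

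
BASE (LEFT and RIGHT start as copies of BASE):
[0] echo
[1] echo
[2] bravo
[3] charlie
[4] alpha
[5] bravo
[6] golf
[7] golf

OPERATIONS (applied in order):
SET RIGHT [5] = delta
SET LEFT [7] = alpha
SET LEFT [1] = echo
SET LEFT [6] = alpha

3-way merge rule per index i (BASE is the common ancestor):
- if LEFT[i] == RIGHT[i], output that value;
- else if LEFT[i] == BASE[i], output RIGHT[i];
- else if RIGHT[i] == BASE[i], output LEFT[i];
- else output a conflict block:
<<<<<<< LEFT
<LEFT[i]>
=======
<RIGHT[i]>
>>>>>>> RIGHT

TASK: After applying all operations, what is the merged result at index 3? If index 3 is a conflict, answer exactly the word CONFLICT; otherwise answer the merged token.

Answer: charlie

Derivation:
Final LEFT:  [echo, echo, bravo, charlie, alpha, bravo, alpha, alpha]
Final RIGHT: [echo, echo, bravo, charlie, alpha, delta, golf, golf]
i=0: L=echo R=echo -> agree -> echo
i=1: L=echo R=echo -> agree -> echo
i=2: L=bravo R=bravo -> agree -> bravo
i=3: L=charlie R=charlie -> agree -> charlie
i=4: L=alpha R=alpha -> agree -> alpha
i=5: L=bravo=BASE, R=delta -> take RIGHT -> delta
i=6: L=alpha, R=golf=BASE -> take LEFT -> alpha
i=7: L=alpha, R=golf=BASE -> take LEFT -> alpha
Index 3 -> charlie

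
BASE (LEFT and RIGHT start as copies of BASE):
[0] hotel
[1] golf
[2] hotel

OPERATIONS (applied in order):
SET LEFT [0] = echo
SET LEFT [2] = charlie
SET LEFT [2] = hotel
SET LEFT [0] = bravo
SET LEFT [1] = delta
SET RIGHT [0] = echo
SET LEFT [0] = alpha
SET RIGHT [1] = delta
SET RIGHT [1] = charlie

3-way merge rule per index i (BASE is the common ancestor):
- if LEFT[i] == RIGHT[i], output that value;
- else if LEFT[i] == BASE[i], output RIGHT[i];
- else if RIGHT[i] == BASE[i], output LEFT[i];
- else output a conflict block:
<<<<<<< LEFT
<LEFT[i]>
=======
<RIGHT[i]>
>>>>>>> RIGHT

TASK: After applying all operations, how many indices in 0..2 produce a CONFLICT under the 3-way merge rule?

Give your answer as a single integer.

Answer: 2

Derivation:
Final LEFT:  [alpha, delta, hotel]
Final RIGHT: [echo, charlie, hotel]
i=0: BASE=hotel L=alpha R=echo all differ -> CONFLICT
i=1: BASE=golf L=delta R=charlie all differ -> CONFLICT
i=2: L=hotel R=hotel -> agree -> hotel
Conflict count: 2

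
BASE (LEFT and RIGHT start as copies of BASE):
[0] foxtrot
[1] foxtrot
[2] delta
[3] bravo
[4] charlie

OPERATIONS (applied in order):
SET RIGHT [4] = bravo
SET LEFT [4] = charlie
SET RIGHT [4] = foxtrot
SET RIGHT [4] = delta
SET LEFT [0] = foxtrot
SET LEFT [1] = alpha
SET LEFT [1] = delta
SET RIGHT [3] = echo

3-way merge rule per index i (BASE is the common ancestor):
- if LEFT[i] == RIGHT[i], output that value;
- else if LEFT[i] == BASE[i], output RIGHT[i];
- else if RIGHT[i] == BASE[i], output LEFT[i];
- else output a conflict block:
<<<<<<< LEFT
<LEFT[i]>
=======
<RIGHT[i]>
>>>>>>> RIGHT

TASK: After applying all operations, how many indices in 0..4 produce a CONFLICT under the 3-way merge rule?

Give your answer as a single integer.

Final LEFT:  [foxtrot, delta, delta, bravo, charlie]
Final RIGHT: [foxtrot, foxtrot, delta, echo, delta]
i=0: L=foxtrot R=foxtrot -> agree -> foxtrot
i=1: L=delta, R=foxtrot=BASE -> take LEFT -> delta
i=2: L=delta R=delta -> agree -> delta
i=3: L=bravo=BASE, R=echo -> take RIGHT -> echo
i=4: L=charlie=BASE, R=delta -> take RIGHT -> delta
Conflict count: 0

Answer: 0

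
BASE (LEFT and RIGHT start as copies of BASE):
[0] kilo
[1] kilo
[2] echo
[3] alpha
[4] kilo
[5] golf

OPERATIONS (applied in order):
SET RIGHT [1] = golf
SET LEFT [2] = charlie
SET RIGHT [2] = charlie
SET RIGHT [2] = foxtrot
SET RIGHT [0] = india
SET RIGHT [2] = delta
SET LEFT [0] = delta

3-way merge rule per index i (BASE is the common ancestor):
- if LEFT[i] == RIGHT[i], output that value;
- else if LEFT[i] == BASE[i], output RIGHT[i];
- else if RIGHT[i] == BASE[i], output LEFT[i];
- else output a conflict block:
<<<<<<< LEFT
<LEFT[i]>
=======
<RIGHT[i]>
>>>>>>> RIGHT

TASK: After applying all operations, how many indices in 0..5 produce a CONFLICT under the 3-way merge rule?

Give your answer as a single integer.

Final LEFT:  [delta, kilo, charlie, alpha, kilo, golf]
Final RIGHT: [india, golf, delta, alpha, kilo, golf]
i=0: BASE=kilo L=delta R=india all differ -> CONFLICT
i=1: L=kilo=BASE, R=golf -> take RIGHT -> golf
i=2: BASE=echo L=charlie R=delta all differ -> CONFLICT
i=3: L=alpha R=alpha -> agree -> alpha
i=4: L=kilo R=kilo -> agree -> kilo
i=5: L=golf R=golf -> agree -> golf
Conflict count: 2

Answer: 2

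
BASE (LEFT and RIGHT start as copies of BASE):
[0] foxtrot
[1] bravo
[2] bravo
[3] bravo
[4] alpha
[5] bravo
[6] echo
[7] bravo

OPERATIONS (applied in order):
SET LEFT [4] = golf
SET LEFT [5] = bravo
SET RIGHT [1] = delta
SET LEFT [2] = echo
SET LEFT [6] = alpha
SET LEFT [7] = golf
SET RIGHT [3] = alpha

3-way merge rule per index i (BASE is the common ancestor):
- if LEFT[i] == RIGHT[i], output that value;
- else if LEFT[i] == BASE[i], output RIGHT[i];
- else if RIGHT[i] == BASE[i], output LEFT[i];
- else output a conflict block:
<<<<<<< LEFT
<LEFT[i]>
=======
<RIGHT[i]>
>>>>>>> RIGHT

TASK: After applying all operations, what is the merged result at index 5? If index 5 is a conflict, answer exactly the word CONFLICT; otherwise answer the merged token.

Final LEFT:  [foxtrot, bravo, echo, bravo, golf, bravo, alpha, golf]
Final RIGHT: [foxtrot, delta, bravo, alpha, alpha, bravo, echo, bravo]
i=0: L=foxtrot R=foxtrot -> agree -> foxtrot
i=1: L=bravo=BASE, R=delta -> take RIGHT -> delta
i=2: L=echo, R=bravo=BASE -> take LEFT -> echo
i=3: L=bravo=BASE, R=alpha -> take RIGHT -> alpha
i=4: L=golf, R=alpha=BASE -> take LEFT -> golf
i=5: L=bravo R=bravo -> agree -> bravo
i=6: L=alpha, R=echo=BASE -> take LEFT -> alpha
i=7: L=golf, R=bravo=BASE -> take LEFT -> golf
Index 5 -> bravo

Answer: bravo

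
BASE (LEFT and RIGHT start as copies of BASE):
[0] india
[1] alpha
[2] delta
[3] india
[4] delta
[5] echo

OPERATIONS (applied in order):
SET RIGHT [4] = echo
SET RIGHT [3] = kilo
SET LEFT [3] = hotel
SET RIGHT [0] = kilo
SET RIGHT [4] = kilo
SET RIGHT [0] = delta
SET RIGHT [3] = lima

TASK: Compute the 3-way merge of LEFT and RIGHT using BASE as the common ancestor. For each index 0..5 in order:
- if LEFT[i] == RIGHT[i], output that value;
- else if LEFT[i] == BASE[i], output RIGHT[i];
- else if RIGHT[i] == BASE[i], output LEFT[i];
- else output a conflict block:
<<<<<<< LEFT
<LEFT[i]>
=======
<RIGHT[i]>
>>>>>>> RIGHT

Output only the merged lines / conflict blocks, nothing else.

Final LEFT:  [india, alpha, delta, hotel, delta, echo]
Final RIGHT: [delta, alpha, delta, lima, kilo, echo]
i=0: L=india=BASE, R=delta -> take RIGHT -> delta
i=1: L=alpha R=alpha -> agree -> alpha
i=2: L=delta R=delta -> agree -> delta
i=3: BASE=india L=hotel R=lima all differ -> CONFLICT
i=4: L=delta=BASE, R=kilo -> take RIGHT -> kilo
i=5: L=echo R=echo -> agree -> echo

Answer: delta
alpha
delta
<<<<<<< LEFT
hotel
=======
lima
>>>>>>> RIGHT
kilo
echo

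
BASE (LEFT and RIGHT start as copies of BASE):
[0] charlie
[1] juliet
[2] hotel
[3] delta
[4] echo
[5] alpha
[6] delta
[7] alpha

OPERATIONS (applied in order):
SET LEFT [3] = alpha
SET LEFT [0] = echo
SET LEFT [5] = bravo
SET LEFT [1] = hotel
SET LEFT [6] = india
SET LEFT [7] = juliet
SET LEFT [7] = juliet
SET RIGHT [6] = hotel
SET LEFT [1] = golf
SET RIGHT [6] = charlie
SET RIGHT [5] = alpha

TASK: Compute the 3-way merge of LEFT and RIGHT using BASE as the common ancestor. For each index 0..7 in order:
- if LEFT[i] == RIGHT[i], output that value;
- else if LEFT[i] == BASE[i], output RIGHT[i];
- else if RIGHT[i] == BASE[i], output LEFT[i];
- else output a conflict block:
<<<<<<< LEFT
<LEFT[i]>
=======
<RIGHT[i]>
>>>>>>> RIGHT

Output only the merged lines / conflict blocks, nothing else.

Final LEFT:  [echo, golf, hotel, alpha, echo, bravo, india, juliet]
Final RIGHT: [charlie, juliet, hotel, delta, echo, alpha, charlie, alpha]
i=0: L=echo, R=charlie=BASE -> take LEFT -> echo
i=1: L=golf, R=juliet=BASE -> take LEFT -> golf
i=2: L=hotel R=hotel -> agree -> hotel
i=3: L=alpha, R=delta=BASE -> take LEFT -> alpha
i=4: L=echo R=echo -> agree -> echo
i=5: L=bravo, R=alpha=BASE -> take LEFT -> bravo
i=6: BASE=delta L=india R=charlie all differ -> CONFLICT
i=7: L=juliet, R=alpha=BASE -> take LEFT -> juliet

Answer: echo
golf
hotel
alpha
echo
bravo
<<<<<<< LEFT
india
=======
charlie
>>>>>>> RIGHT
juliet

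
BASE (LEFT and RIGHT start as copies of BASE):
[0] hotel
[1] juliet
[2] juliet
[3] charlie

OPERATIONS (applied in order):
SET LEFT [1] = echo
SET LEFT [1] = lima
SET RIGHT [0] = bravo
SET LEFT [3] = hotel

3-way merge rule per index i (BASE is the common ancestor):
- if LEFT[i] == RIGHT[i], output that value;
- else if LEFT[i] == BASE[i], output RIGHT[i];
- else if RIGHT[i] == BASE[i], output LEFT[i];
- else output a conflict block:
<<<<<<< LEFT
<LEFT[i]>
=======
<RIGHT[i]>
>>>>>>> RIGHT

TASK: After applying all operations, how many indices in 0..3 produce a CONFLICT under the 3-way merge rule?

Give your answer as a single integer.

Answer: 0

Derivation:
Final LEFT:  [hotel, lima, juliet, hotel]
Final RIGHT: [bravo, juliet, juliet, charlie]
i=0: L=hotel=BASE, R=bravo -> take RIGHT -> bravo
i=1: L=lima, R=juliet=BASE -> take LEFT -> lima
i=2: L=juliet R=juliet -> agree -> juliet
i=3: L=hotel, R=charlie=BASE -> take LEFT -> hotel
Conflict count: 0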